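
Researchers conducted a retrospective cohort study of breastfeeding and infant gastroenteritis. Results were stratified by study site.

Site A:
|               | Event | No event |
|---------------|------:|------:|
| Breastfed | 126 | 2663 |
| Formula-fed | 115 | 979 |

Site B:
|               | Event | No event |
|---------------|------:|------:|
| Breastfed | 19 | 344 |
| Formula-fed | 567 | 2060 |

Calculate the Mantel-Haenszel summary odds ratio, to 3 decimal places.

0.311

OR_MH = Σ(aᵢdᵢ/nᵢ) / Σ(bᵢcᵢ/nᵢ), where nᵢ is the stratum total.
Stratum 1 (Site A): n = 3883; a·d/n = 126·979/3883 = 31.7677; b·c/n = 2663·115/3883 = 78.8681
Stratum 2 (Site B): n = 2990; a·d/n = 19·2060/2990 = 13.0903; b·c/n = 344·567/2990 = 65.2334
OR_MH = (31.7677 + 13.0903) / (78.8681 + 65.2334) = 44.8580 / 144.1016 = 0.31129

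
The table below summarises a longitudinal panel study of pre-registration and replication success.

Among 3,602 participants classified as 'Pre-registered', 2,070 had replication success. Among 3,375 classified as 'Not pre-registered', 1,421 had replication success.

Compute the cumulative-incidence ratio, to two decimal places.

1.36

From the description: a = 2070, b = 1532, c = 1421, d = 1954.
Risk in exposed = 2070/3602 = 0.57468; risk in unexposed = 1421/3375 = 0.42104.
RR = 0.57468 / 0.42104 = 1.36492
The risk among the exposed is 1.36 times that among the unexposed.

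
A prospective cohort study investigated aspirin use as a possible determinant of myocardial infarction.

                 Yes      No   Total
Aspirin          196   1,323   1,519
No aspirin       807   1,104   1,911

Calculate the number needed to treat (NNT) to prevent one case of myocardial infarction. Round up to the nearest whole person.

Risk in treated group = 196/1519 = 0.12903; risk in control = 807/1911 = 0.42229.
Absolute risk reduction = 0.42229 − 0.12903 = 0.29326
NNT = 1 / ARR = 1 / 0.29326 = 3.410 → round up → 4

4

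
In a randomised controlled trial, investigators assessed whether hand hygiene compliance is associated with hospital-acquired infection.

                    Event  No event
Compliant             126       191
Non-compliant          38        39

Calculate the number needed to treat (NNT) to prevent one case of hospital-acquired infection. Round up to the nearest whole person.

11

Risk in treated group = 126/317 = 0.39748; risk in control = 38/77 = 0.49351.
Absolute risk reduction = 0.49351 − 0.39748 = 0.09603
NNT = 1 / ARR = 1 / 0.09603 = 10.413 → round up → 11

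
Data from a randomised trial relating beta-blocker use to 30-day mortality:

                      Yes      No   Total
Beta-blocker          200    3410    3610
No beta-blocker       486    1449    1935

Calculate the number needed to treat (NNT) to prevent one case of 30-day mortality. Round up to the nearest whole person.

6

Risk in treated group = 200/3610 = 0.05540; risk in control = 486/1935 = 0.25116.
Absolute risk reduction = 0.25116 − 0.05540 = 0.19576
NNT = 1 / ARR = 1 / 0.19576 = 5.108 → round up → 6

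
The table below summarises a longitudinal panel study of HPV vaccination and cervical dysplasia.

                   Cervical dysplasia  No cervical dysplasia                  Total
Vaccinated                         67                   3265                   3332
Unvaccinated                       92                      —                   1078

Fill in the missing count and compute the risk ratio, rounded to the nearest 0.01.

The missing cell is in the unexposed row: 1078 − 92 = 986.
So a = 67, b = 3265, c = 92, d = 986.
RR = [a/(a+b)] / [c/(c+d)] = (67/3332) / (92/1078) = 0.02011/0.08534 = 0.23561

0.24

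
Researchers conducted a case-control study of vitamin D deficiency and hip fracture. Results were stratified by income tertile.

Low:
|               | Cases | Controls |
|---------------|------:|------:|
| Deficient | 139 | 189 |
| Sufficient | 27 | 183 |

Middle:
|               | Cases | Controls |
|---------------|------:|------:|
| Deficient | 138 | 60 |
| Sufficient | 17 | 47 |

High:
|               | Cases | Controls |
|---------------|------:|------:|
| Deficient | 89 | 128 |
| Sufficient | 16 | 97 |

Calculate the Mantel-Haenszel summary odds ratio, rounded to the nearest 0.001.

OR_MH = Σ(aᵢdᵢ/nᵢ) / Σ(bᵢcᵢ/nᵢ), where nᵢ is the stratum total.
Stratum 1 (Low): n = 538; a·d/n = 139·183/538 = 47.2807; b·c/n = 189·27/538 = 9.4851
Stratum 2 (Middle): n = 262; a·d/n = 138·47/262 = 24.7557; b·c/n = 60·17/262 = 3.8931
Stratum 3 (High): n = 330; a·d/n = 89·97/330 = 26.1606; b·c/n = 128·16/330 = 6.2061
OR_MH = (47.2807 + 24.7557 + 26.1606) / (9.4851 + 3.8931 + 6.2061) = 98.1970 / 19.5843 = 5.01406

5.014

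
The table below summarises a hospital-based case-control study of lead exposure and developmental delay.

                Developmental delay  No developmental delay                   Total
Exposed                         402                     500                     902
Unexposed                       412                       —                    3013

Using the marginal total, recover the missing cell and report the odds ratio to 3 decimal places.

5.076

The missing cell is in the unexposed row: 3013 − 412 = 2601.
So a = 402, b = 500, c = 412, d = 2601.
OR = (a·d)/(b·c) = (402 × 2601) / (500 × 412) = 1045602 / 206000 = 5.07574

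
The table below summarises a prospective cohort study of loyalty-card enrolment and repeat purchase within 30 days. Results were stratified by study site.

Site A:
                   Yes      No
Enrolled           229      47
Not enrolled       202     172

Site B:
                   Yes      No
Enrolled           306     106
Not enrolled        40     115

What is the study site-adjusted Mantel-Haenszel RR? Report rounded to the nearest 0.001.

1.876

RR_MH = Σ(aᵢ·n₀ᵢ/nᵢ) / Σ(cᵢ·n₁ᵢ/nᵢ), with n₁ᵢ = aᵢ+bᵢ (exposed), n₀ᵢ = cᵢ+dᵢ (unexposed), nᵢ = n₁ᵢ+n₀ᵢ.
Stratum 1 (Site A): n₁ = 276, n₀ = 374, n = 650; a·n₀/n = 229·374/650 = 131.7631; c·n₁/n = 202·276/650 = 85.7723
Stratum 2 (Site B): n₁ = 412, n₀ = 155, n = 567; a·n₀/n = 306·155/567 = 83.6508; c·n₁/n = 40·412/567 = 29.0653
RR_MH = (131.7631 + 83.6508) / (85.7723 + 29.0653) = 215.4139 / 114.8376 = 1.87581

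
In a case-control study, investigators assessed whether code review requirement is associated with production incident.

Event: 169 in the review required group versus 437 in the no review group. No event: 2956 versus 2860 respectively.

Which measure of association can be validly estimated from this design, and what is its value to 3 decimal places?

0.374

From the description: a = 169, b = 2956, c = 437, d = 2860.
This is a case-control study: participants were sampled on outcome status, so risks in the source population cannot be estimated directly — relative risk is not valid here. The odds ratio is the appropriate measure.
OR = (a·d)/(b·c) = (169 × 2860) / (2956 × 437) = 483340 / 1291772 = 0.37417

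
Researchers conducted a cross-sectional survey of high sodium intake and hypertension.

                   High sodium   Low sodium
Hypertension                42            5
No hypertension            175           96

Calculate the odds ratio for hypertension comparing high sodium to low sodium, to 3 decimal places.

Reading the table with exposure as columns: a = 42 (High sodium, case), b = 175 (High sodium, non-case), c = 5 (Low sodium, case), d = 96.
OR = (a·d)/(b·c) = (42 × 96) / (175 × 5) = 4032 / 875 = 4.60800
The odds of hypertension are about 4.61 times as high in the high sodium group.

4.608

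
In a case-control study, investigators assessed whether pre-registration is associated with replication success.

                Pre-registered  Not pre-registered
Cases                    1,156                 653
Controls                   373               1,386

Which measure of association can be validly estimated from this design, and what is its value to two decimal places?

Reading the table with exposure as columns: a = 1156 (Pre-registered, case), b = 373 (Pre-registered, non-case), c = 653 (Not pre-registered, case), d = 1386.
This is a case-control study: participants were sampled on outcome status, so risks in the source population cannot be estimated directly — relative risk is not valid here. The odds ratio is the appropriate measure.
OR = (a·d)/(b·c) = (1156 × 1386) / (373 × 653) = 1602216 / 243569 = 6.57808

6.58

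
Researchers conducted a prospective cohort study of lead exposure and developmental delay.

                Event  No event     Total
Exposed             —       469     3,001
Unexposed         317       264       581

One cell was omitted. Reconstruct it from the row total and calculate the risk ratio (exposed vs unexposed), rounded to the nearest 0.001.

The missing cell is in the exposed row: 3001 − 469 = 2532.
So a = 2532, b = 469, c = 317, d = 264.
RR = [a/(a+b)] / [c/(c+d)] = (2532/3001) / (317/581) = 0.84372/0.54561 = 1.54637

1.546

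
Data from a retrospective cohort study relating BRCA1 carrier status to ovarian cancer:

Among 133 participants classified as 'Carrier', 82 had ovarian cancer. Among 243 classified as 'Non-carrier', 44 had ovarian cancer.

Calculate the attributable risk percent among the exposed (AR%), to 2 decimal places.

70.63

From the description: a = 82, b = 51, c = 44, d = 199.
Risk in exposed = 82/133 = 0.61654; risk in unexposed = 44/243 = 0.18107.
RR = 0.61654/0.18107 = 3.40499
AR% = (RR − 1)/RR × 100 = (3.40499 − 1)/3.40499 × 100 = 70.6313%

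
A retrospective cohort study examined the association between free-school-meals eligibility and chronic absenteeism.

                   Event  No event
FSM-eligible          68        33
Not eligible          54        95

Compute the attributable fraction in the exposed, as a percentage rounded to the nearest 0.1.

Cells: a = 68, b = 33, c = 54, d = 95.
Risk in exposed = 68/101 = 0.67327; risk in unexposed = 54/149 = 0.36242.
RR = 0.67327/0.36242 = 1.85772
AR% = (RR − 1)/RR × 100 = (1.85772 − 1)/1.85772 × 100 = 46.1705%

46.2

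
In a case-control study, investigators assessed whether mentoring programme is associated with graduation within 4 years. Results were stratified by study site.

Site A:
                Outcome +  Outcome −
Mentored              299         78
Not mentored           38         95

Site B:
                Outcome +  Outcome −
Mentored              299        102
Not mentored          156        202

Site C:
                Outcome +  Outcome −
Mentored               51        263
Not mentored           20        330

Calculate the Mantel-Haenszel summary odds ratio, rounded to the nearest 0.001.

4.629

OR_MH = Σ(aᵢdᵢ/nᵢ) / Σ(bᵢcᵢ/nᵢ), where nᵢ is the stratum total.
Stratum 1 (Site A): n = 510; a·d/n = 299·95/510 = 55.6961; b·c/n = 78·38/510 = 5.8118
Stratum 2 (Site B): n = 759; a·d/n = 299·202/759 = 79.5758; b·c/n = 102·156/759 = 20.9644
Stratum 3 (Site C): n = 664; a·d/n = 51·330/664 = 25.3464; b·c/n = 263·20/664 = 7.9217
OR_MH = (55.6961 + 79.5758 + 25.3464) / (5.8118 + 20.9644 + 7.9217) = 160.6182 / 34.6979 = 4.62905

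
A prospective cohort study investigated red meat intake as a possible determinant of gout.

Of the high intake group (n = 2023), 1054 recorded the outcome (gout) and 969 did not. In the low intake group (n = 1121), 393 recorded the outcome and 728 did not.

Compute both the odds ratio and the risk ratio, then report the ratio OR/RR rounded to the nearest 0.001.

From the description: a = 1054, b = 969, c = 393, d = 728.
OR = (1054·728)/(969·393) = 767312/380817 = 2.01491
Risk in exposed = 1054/2023 = 0.52101; risk in unexposed = 393/1121 = 0.35058; RR = 1.48613
OR/RR = 2.01491 / 1.48613 = 1.35581
The outcome is not rare, so the OR lies further from 1 than the RR.

1.356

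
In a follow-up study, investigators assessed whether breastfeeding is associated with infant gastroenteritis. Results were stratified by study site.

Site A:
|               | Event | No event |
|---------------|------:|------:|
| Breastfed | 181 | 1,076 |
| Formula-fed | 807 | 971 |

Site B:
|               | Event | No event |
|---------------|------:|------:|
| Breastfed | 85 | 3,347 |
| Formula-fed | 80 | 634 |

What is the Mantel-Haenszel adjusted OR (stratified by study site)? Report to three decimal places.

OR_MH = Σ(aᵢdᵢ/nᵢ) / Σ(bᵢcᵢ/nᵢ), where nᵢ is the stratum total.
Stratum 1 (Site A): n = 3035; a·d/n = 181·971/3035 = 57.9081; b·c/n = 1076·807/3035 = 286.1061
Stratum 2 (Site B): n = 4146; a·d/n = 85·634/4146 = 12.9981; b·c/n = 3347·80/4146 = 64.5827
OR_MH = (57.9081 + 12.9981) / (286.1061 + 64.5827) = 70.9061 / 350.6888 = 0.20219

0.202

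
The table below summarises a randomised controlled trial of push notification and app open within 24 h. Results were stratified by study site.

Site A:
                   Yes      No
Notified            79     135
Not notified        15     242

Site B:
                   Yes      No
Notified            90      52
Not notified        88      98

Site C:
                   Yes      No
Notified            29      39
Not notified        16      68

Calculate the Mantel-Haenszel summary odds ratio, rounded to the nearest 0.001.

OR_MH = Σ(aᵢdᵢ/nᵢ) / Σ(bᵢcᵢ/nᵢ), where nᵢ is the stratum total.
Stratum 1 (Site A): n = 471; a·d/n = 79·242/471 = 40.5902; b·c/n = 135·15/471 = 4.2994
Stratum 2 (Site B): n = 328; a·d/n = 90·98/328 = 26.8902; b·c/n = 52·88/328 = 13.9512
Stratum 3 (Site C): n = 152; a·d/n = 29·68/152 = 12.9737; b·c/n = 39·16/152 = 4.1053
OR_MH = (40.5902 + 26.8902 + 12.9737) / (4.2994 + 13.9512 + 4.1053) = 80.4542 / 22.3558 = 3.59880

3.599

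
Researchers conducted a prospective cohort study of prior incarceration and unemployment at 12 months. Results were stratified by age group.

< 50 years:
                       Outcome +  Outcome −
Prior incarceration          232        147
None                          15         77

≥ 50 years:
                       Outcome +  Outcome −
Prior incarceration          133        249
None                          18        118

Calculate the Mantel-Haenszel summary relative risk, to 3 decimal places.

RR_MH = Σ(aᵢ·n₀ᵢ/nᵢ) / Σ(cᵢ·n₁ᵢ/nᵢ), with n₁ᵢ = aᵢ+bᵢ (exposed), n₀ᵢ = cᵢ+dᵢ (unexposed), nᵢ = n₁ᵢ+n₀ᵢ.
Stratum 1 (< 50 years): n₁ = 379, n₀ = 92, n = 471; a·n₀/n = 232·92/471 = 45.3163; c·n₁/n = 15·379/471 = 12.0701
Stratum 2 (≥ 50 years): n₁ = 382, n₀ = 136, n = 518; a·n₀/n = 133·136/518 = 34.9189; c·n₁/n = 18·382/518 = 13.2741
RR_MH = (45.3163 + 34.9189) / (12.0701 + 13.2741) = 80.2353 / 25.3442 = 3.16582

3.166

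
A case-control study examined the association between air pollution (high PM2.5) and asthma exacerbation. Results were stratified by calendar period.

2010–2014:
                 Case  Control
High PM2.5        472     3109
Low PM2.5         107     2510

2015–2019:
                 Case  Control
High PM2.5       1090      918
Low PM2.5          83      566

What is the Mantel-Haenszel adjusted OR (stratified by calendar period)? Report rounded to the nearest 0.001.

5.141

OR_MH = Σ(aᵢdᵢ/nᵢ) / Σ(bᵢcᵢ/nᵢ), where nᵢ is the stratum total.
Stratum 1 (2010–2014): n = 6198; a·d/n = 472·2510/6198 = 191.1455; b·c/n = 3109·107/6198 = 53.6726
Stratum 2 (2015–2019): n = 2657; a·d/n = 1090·566/2657 = 232.1942; b·c/n = 918·83/2657 = 28.6767
OR_MH = (191.1455 + 232.1942) / (53.6726 + 28.6767) = 423.3397 / 82.3493 = 5.14078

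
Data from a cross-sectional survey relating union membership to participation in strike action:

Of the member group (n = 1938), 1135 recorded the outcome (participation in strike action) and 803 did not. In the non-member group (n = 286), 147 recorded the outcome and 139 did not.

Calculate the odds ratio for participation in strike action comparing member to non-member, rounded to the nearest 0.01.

1.34

From the description: a = 1135, b = 803, c = 147, d = 139.
OR = (a·d)/(b·c) = (1135 × 139) / (803 × 147) = 157765 / 118041 = 1.33653
The odds of participation in strike action are about 1.34 times as high in the member group.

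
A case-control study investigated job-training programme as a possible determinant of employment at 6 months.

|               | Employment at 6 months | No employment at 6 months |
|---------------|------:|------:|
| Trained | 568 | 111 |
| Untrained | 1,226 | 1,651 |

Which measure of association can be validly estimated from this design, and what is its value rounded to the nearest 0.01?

6.89

Cells: a = 568, b = 111, c = 1226, d = 1651.
This is a case-control study: participants were sampled on outcome status, so risks in the source population cannot be estimated directly — relative risk is not valid here. The odds ratio is the appropriate measure.
OR = (a·d)/(b·c) = (568 × 1651) / (111 × 1226) = 937768 / 136086 = 6.89100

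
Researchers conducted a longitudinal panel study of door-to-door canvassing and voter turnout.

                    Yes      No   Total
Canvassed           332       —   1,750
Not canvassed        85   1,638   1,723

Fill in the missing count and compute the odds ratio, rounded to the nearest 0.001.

The missing cell is in the exposed row: 1750 − 332 = 1418.
So a = 332, b = 1418, c = 85, d = 1638.
OR = (a·d)/(b·c) = (332 × 1638) / (1418 × 85) = 543816 / 120530 = 4.51187

4.512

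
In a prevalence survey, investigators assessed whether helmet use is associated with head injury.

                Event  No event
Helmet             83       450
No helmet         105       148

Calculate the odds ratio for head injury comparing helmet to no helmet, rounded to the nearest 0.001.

Cells: a = 83, b = 450, c = 105, d = 148.
OR = (a·d)/(b·c) = (83 × 148) / (450 × 105) = 12284 / 47250 = 0.25998
Exposure is associated with lower odds of head injury (OR = 0.26 < 1).

0.260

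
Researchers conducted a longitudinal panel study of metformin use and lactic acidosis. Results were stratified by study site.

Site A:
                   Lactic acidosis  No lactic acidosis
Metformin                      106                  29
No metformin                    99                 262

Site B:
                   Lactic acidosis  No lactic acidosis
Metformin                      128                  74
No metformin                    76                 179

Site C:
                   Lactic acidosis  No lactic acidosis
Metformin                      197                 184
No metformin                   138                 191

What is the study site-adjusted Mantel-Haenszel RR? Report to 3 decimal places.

1.782

RR_MH = Σ(aᵢ·n₀ᵢ/nᵢ) / Σ(cᵢ·n₁ᵢ/nᵢ), with n₁ᵢ = aᵢ+bᵢ (exposed), n₀ᵢ = cᵢ+dᵢ (unexposed), nᵢ = n₁ᵢ+n₀ᵢ.
Stratum 1 (Site A): n₁ = 135, n₀ = 361, n = 496; a·n₀/n = 106·361/496 = 77.1492; c·n₁/n = 99·135/496 = 26.9456
Stratum 2 (Site B): n₁ = 202, n₀ = 255, n = 457; a·n₀/n = 128·255/457 = 71.4223; c·n₁/n = 76·202/457 = 33.5930
Stratum 3 (Site C): n₁ = 381, n₀ = 329, n = 710; a·n₀/n = 197·329/710 = 91.2859; c·n₁/n = 138·381/710 = 74.0535
RR_MH = (77.1492 + 71.4223 + 91.2859) / (26.9456 + 33.5930 + 74.0535) = 239.8574 / 134.5921 = 1.78211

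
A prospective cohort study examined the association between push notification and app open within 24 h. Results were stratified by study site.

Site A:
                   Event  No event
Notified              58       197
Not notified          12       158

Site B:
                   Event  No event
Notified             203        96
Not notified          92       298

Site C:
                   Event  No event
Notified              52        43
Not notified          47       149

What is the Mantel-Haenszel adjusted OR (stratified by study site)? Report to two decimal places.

5.37

OR_MH = Σ(aᵢdᵢ/nᵢ) / Σ(bᵢcᵢ/nᵢ), where nᵢ is the stratum total.
Stratum 1 (Site A): n = 425; a·d/n = 58·158/425 = 21.5624; b·c/n = 197·12/425 = 5.5624
Stratum 2 (Site B): n = 689; a·d/n = 203·298/689 = 87.7997; b·c/n = 96·92/689 = 12.8186
Stratum 3 (Site C): n = 291; a·d/n = 52·149/291 = 26.6254; b·c/n = 43·47/291 = 6.9450
OR_MH = (21.5624 + 87.7997 + 26.6254) / (5.5624 + 12.8186 + 6.9450) = 135.9875 / 25.3259 = 5.36949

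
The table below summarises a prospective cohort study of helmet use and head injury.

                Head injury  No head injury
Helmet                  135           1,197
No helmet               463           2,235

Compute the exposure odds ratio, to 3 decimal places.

Cells: a = 135, b = 1197, c = 463, d = 2235.
OR = (a·d)/(b·c) = (135 × 2235) / (1197 × 463) = 301725 / 554211 = 0.54442
Exposure is associated with lower odds of head injury (OR = 0.54 < 1).

0.544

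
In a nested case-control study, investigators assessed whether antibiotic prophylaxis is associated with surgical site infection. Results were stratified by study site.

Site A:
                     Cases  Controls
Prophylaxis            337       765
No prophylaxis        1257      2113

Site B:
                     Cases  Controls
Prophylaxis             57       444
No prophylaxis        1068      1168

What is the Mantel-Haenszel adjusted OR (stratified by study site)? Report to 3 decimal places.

OR_MH = Σ(aᵢdᵢ/nᵢ) / Σ(bᵢcᵢ/nᵢ), where nᵢ is the stratum total.
Stratum 1 (Site A): n = 4472; a·d/n = 337·2113/4472 = 159.2310; b·c/n = 765·1257/4472 = 215.0280
Stratum 2 (Site B): n = 2737; a·d/n = 57·1168/2737 = 24.3244; b·c/n = 444·1068/2737 = 173.2525
OR_MH = (159.2310 + 24.3244) / (215.0280 + 173.2525) = 183.5554 / 388.2804 = 0.47274

0.473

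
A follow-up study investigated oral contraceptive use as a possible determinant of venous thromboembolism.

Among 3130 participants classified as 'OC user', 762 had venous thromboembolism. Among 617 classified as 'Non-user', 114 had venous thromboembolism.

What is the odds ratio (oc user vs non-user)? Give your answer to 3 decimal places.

From the description: a = 762, b = 2368, c = 114, d = 503.
OR = (a·d)/(b·c) = (762 × 503) / (2368 × 114) = 383286 / 269952 = 1.41983
The odds of venous thromboembolism are about 1.42 times as high in the oc user group.

1.420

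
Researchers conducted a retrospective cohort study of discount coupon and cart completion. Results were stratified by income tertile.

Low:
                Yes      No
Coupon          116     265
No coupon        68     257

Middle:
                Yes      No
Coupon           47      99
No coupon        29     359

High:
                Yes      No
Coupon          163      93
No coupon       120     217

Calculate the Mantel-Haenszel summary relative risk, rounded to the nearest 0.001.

RR_MH = Σ(aᵢ·n₀ᵢ/nᵢ) / Σ(cᵢ·n₁ᵢ/nᵢ), with n₁ᵢ = aᵢ+bᵢ (exposed), n₀ᵢ = cᵢ+dᵢ (unexposed), nᵢ = n₁ᵢ+n₀ᵢ.
Stratum 1 (Low): n₁ = 381, n₀ = 325, n = 706; a·n₀/n = 116·325/706 = 53.3994; c·n₁/n = 68·381/706 = 36.6969
Stratum 2 (Middle): n₁ = 146, n₀ = 388, n = 534; a·n₀/n = 47·388/534 = 34.1498; c·n₁/n = 29·146/534 = 7.9288
Stratum 3 (High): n₁ = 256, n₀ = 337, n = 593; a·n₀/n = 163·337/593 = 92.6324; c·n₁/n = 120·256/593 = 51.8044
RR_MH = (53.3994 + 34.1498 + 92.6324) / (36.6969 + 7.9288 + 51.8044) = 180.1816 / 96.4301 = 1.86852

1.869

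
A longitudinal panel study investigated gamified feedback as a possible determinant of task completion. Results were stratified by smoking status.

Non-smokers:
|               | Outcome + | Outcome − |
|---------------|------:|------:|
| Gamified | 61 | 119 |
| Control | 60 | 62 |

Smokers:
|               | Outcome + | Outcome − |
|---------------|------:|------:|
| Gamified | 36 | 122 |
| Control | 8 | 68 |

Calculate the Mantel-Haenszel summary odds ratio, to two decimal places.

OR_MH = Σ(aᵢdᵢ/nᵢ) / Σ(bᵢcᵢ/nᵢ), where nᵢ is the stratum total.
Stratum 1 (Non-smokers): n = 302; a·d/n = 61·62/302 = 12.5232; b·c/n = 119·60/302 = 23.6424
Stratum 2 (Smokers): n = 234; a·d/n = 36·68/234 = 10.4615; b·c/n = 122·8/234 = 4.1709
OR_MH = (12.5232 + 10.4615) / (23.6424 + 4.1709) = 22.9847 / 27.8133 = 0.82639

0.83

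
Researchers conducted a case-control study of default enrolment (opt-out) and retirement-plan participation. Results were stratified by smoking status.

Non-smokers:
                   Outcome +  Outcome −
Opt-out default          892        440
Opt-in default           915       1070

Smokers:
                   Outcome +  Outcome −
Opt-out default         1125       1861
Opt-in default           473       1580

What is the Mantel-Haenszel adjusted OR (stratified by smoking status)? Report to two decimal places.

OR_MH = Σ(aᵢdᵢ/nᵢ) / Σ(bᵢcᵢ/nᵢ), where nᵢ is the stratum total.
Stratum 1 (Non-smokers): n = 3317; a·d/n = 892·1070/3317 = 287.7419; b·c/n = 440·915/3317 = 121.3747
Stratum 2 (Smokers): n = 5039; a·d/n = 1125·1580/5039 = 352.7486; b·c/n = 1861·473/5039 = 174.6880
OR_MH = (287.7419 + 352.7486) / (121.3747 + 174.6880) = 640.4905 / 296.0628 = 2.16336

2.16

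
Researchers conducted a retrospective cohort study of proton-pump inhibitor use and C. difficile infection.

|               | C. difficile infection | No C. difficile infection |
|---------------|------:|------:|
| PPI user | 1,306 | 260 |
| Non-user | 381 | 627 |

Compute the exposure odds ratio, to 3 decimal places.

Cells: a = 1306, b = 260, c = 381, d = 627.
OR = (a·d)/(b·c) = (1306 × 627) / (260 × 381) = 818862 / 99060 = 8.26632
The odds of C. difficile infection are about 8.27 times as high in the ppi user group.

8.266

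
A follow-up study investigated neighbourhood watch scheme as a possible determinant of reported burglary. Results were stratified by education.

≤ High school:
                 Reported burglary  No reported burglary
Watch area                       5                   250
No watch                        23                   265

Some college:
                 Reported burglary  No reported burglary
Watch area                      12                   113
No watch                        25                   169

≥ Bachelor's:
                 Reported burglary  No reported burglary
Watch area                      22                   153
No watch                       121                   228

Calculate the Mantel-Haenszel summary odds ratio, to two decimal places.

0.34

OR_MH = Σ(aᵢdᵢ/nᵢ) / Σ(bᵢcᵢ/nᵢ), where nᵢ is the stratum total.
Stratum 1 (≤ High school): n = 543; a·d/n = 5·265/543 = 2.4401; b·c/n = 250·23/543 = 10.5893
Stratum 2 (Some college): n = 319; a·d/n = 12·169/319 = 6.3574; b·c/n = 113·25/319 = 8.8558
Stratum 3 (≥ Bachelor's): n = 524; a·d/n = 22·228/524 = 9.5725; b·c/n = 153·121/524 = 35.3302
OR_MH = (2.4401 + 6.3574 + 9.5725) / (10.5893 + 8.8558 + 35.3302) = 18.3700 / 54.7753 = 0.33537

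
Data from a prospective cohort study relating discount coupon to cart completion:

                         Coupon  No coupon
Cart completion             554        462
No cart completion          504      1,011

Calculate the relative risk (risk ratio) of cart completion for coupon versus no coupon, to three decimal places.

Reading the table with exposure as columns: a = 554 (Coupon, case), b = 504 (Coupon, non-case), c = 462 (No coupon, case), d = 1011.
Risk in exposed = 554/1058 = 0.52363; risk in unexposed = 462/1473 = 0.31365.
RR = 0.52363 / 0.31365 = 1.66949
The risk among the exposed is 1.67 times that among the unexposed.

1.669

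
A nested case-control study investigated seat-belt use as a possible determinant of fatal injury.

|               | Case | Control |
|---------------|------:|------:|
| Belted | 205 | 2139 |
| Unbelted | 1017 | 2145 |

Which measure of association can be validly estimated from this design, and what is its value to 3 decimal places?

0.202

Cells: a = 205, b = 2139, c = 1017, d = 2145.
This is a nested case-control study: participants were sampled on outcome status, so risks in the source population cannot be estimated directly — relative risk is not valid here. The odds ratio is the appropriate measure.
OR = (a·d)/(b·c) = (205 × 2145) / (2139 × 1017) = 439725 / 2175363 = 0.20214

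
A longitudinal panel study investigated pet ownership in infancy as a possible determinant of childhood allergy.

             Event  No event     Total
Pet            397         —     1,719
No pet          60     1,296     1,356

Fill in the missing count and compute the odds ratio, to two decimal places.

The missing cell is in the exposed row: 1719 − 397 = 1322.
So a = 397, b = 1322, c = 60, d = 1296.
OR = (a·d)/(b·c) = (397 × 1296) / (1322 × 60) = 514512 / 79320 = 6.48654

6.49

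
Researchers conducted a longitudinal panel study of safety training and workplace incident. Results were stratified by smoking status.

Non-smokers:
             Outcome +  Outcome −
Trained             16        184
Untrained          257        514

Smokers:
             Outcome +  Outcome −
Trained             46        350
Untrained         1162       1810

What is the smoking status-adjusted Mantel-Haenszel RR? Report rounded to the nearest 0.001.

RR_MH = Σ(aᵢ·n₀ᵢ/nᵢ) / Σ(cᵢ·n₁ᵢ/nᵢ), with n₁ᵢ = aᵢ+bᵢ (exposed), n₀ᵢ = cᵢ+dᵢ (unexposed), nᵢ = n₁ᵢ+n₀ᵢ.
Stratum 1 (Non-smokers): n₁ = 200, n₀ = 771, n = 971; a·n₀/n = 16·771/971 = 12.7044; c·n₁/n = 257·200/971 = 52.9351
Stratum 2 (Smokers): n₁ = 396, n₀ = 2972, n = 3368; a·n₀/n = 46·2972/3368 = 40.5914; c·n₁/n = 1162·396/3368 = 136.6247
RR_MH = (12.7044 + 40.5914) / (52.9351 + 136.6247) = 53.2959 / 189.5598 = 0.28116

0.281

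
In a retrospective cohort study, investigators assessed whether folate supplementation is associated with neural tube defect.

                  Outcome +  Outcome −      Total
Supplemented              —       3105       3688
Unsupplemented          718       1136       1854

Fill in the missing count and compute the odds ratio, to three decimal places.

The missing cell is in the exposed row: 3688 − 3105 = 583.
So a = 583, b = 3105, c = 718, d = 1136.
OR = (a·d)/(b·c) = (583 × 1136) / (3105 × 718) = 662288 / 2229390 = 0.29707

0.297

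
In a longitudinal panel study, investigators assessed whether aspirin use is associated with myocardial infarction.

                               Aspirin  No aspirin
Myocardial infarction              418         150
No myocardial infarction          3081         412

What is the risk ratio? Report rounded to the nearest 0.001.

Reading the table with exposure as columns: a = 418 (Aspirin, case), b = 3081 (Aspirin, non-case), c = 150 (No aspirin, case), d = 412.
Risk in exposed = 418/3499 = 0.11946; risk in unexposed = 150/562 = 0.26690.
RR = 0.11946 / 0.26690 = 0.44759
The risk is 55% lower among the exposed than among the unexposed.

0.448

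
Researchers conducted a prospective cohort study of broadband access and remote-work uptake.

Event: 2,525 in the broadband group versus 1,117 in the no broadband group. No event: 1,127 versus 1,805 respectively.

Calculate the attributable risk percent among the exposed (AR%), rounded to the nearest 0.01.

From the description: a = 2525, b = 1127, c = 1117, d = 1805.
Risk in exposed = 2525/3652 = 0.69140; risk in unexposed = 1117/2922 = 0.38227.
RR = 0.69140/0.38227 = 1.80866
AR% = (RR − 1)/RR × 100 = (1.80866 − 1)/1.80866 × 100 = 44.7105%

44.71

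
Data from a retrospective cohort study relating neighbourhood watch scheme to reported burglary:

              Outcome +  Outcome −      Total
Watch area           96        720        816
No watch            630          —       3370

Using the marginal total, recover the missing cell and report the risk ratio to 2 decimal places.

0.63

The missing cell is in the unexposed row: 3370 − 630 = 2740.
So a = 96, b = 720, c = 630, d = 2740.
RR = [a/(a+b)] / [c/(c+d)] = (96/816) / (630/3370) = 0.11765/0.18694 = 0.62932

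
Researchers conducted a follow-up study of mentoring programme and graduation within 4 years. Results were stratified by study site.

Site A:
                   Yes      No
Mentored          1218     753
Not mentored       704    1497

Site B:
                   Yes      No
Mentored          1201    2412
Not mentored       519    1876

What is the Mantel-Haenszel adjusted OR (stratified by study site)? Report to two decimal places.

2.42

OR_MH = Σ(aᵢdᵢ/nᵢ) / Σ(bᵢcᵢ/nᵢ), where nᵢ is the stratum total.
Stratum 1 (Site A): n = 4172; a·d/n = 1218·1497/4172 = 437.0436; b·c/n = 753·704/4172 = 127.0642
Stratum 2 (Site B): n = 6008; a·d/n = 1201·1876/6008 = 375.0126; b·c/n = 2412·519/6008 = 208.3602
OR_MH = (437.0436 + 375.0126) / (127.0642 + 208.3602) = 812.0563 / 335.4244 = 2.42098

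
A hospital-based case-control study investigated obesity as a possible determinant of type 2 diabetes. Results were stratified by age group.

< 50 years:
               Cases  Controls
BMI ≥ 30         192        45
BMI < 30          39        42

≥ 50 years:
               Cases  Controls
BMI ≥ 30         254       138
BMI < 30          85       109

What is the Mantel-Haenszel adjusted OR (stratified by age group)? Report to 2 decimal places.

OR_MH = Σ(aᵢdᵢ/nᵢ) / Σ(bᵢcᵢ/nᵢ), where nᵢ is the stratum total.
Stratum 1 (< 50 years): n = 318; a·d/n = 192·42/318 = 25.3585; b·c/n = 45·39/318 = 5.5189
Stratum 2 (≥ 50 years): n = 586; a·d/n = 254·109/586 = 47.2457; b·c/n = 138·85/586 = 20.0171
OR_MH = (25.3585 + 47.2457) / (5.5189 + 20.0171) = 72.6042 / 25.5359 = 2.84322

2.84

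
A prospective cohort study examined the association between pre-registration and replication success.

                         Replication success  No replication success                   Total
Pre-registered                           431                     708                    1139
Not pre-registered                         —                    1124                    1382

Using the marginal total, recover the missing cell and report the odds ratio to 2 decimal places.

2.65

The missing cell is in the unexposed row: 1382 − 1124 = 258.
So a = 431, b = 708, c = 258, d = 1124.
OR = (a·d)/(b·c) = (431 × 1124) / (708 × 258) = 484444 / 182664 = 2.65210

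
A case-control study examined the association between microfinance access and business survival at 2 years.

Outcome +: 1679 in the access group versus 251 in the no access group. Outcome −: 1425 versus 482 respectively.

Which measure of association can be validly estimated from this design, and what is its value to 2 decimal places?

2.26

From the description: a = 1679, b = 1425, c = 251, d = 482.
This is a case-control study: participants were sampled on outcome status, so risks in the source population cannot be estimated directly — relative risk is not valid here. The odds ratio is the appropriate measure.
OR = (a·d)/(b·c) = (1679 × 482) / (1425 × 251) = 809278 / 357675 = 2.26261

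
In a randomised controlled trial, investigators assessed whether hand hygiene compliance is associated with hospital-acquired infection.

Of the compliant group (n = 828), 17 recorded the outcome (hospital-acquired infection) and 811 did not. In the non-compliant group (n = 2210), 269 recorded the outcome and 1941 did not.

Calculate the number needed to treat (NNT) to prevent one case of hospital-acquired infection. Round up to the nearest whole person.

10

Risk in treated group = 17/828 = 0.02053; risk in control = 269/2210 = 0.12172.
Absolute risk reduction = 0.12172 − 0.02053 = 0.10119
NNT = 1 / ARR = 1 / 0.10119 = 9.883 → round up → 10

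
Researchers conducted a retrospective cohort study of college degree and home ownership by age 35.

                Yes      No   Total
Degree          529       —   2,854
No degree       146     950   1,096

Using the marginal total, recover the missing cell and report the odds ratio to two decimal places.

The missing cell is in the exposed row: 2854 − 529 = 2325.
So a = 529, b = 2325, c = 146, d = 950.
OR = (a·d)/(b·c) = (529 × 950) / (2325 × 146) = 502550 / 339450 = 1.48048

1.48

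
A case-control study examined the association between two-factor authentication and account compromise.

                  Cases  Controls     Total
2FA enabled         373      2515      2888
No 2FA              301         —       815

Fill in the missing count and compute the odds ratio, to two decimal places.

The missing cell is in the unexposed row: 815 − 301 = 514.
So a = 373, b = 2515, c = 301, d = 514.
OR = (a·d)/(b·c) = (373 × 514) / (2515 × 301) = 191722 / 757015 = 0.25326

0.25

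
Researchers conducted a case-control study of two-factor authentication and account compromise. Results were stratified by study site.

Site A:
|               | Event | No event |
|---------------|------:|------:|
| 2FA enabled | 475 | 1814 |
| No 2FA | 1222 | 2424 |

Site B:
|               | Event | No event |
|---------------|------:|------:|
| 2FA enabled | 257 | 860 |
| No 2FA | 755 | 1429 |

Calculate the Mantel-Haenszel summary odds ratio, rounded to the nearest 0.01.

0.54

OR_MH = Σ(aᵢdᵢ/nᵢ) / Σ(bᵢcᵢ/nᵢ), where nᵢ is the stratum total.
Stratum 1 (Site A): n = 5935; a·d/n = 475·2424/5935 = 194.0017; b·c/n = 1814·1222/5935 = 373.4976
Stratum 2 (Site B): n = 3301; a·d/n = 257·1429/3301 = 111.2551; b·c/n = 860·755/3301 = 196.6980
OR_MH = (194.0017 + 111.2551) / (373.4976 + 196.6980) = 305.2568 / 570.1955 = 0.53535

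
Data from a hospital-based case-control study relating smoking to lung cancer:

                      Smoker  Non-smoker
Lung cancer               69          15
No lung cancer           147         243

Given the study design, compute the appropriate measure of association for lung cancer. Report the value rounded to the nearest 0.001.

7.604

Reading the table with exposure as columns: a = 69 (Smoker, case), b = 147 (Smoker, non-case), c = 15 (Non-smoker, case), d = 243.
This is a hospital-based case-control study: participants were sampled on outcome status, so risks in the source population cannot be estimated directly — relative risk is not valid here. The odds ratio is the appropriate measure.
OR = (a·d)/(b·c) = (69 × 243) / (147 × 15) = 16767 / 2205 = 7.60408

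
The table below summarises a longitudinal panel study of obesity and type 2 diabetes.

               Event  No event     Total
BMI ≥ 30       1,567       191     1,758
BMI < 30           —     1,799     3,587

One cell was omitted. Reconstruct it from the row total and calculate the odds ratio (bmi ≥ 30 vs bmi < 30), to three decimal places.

The missing cell is in the unexposed row: 3587 − 1799 = 1788.
So a = 1567, b = 191, c = 1788, d = 1799.
OR = (a·d)/(b·c) = (1567 × 1799) / (191 × 1788) = 2819033 / 341508 = 8.25466

8.255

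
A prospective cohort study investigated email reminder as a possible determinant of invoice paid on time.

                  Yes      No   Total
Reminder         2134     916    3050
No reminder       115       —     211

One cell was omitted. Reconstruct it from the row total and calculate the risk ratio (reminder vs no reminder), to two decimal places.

1.28

The missing cell is in the unexposed row: 211 − 115 = 96.
So a = 2134, b = 916, c = 115, d = 96.
RR = [a/(a+b)] / [c/(c+d)] = (2134/3050) / (115/211) = 0.69967/0.54502 = 1.28375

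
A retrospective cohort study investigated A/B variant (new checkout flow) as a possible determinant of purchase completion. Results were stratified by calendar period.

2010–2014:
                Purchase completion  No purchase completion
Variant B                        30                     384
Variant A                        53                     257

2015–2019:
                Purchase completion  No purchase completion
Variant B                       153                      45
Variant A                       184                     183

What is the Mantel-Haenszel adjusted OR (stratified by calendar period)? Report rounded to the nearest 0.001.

1.408

OR_MH = Σ(aᵢdᵢ/nᵢ) / Σ(bᵢcᵢ/nᵢ), where nᵢ is the stratum total.
Stratum 1 (2010–2014): n = 724; a·d/n = 30·257/724 = 10.6492; b·c/n = 384·53/724 = 28.1105
Stratum 2 (2015–2019): n = 565; a·d/n = 153·183/565 = 49.5558; b·c/n = 45·184/565 = 14.6549
OR_MH = (10.6492 + 49.5558) / (28.1105 + 14.6549) = 60.2049 / 42.7654 = 1.40780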